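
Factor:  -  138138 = -2^1 * 3^1*7^1*11^1*13^1*23^1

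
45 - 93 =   -  48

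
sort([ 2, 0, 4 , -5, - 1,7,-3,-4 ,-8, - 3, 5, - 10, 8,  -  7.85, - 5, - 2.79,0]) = [  -  10,-8 ,-7.85, - 5,  -  5,-4,-3 , - 3, - 2.79,-1,0, 0, 2, 4,5,7,8] 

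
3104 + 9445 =12549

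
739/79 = 9+28/79 = 9.35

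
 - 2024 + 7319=5295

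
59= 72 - 13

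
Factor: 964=2^2*241^1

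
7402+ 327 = 7729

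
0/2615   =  0 = 0.00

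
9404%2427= 2123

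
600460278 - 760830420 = -160370142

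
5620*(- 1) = -5620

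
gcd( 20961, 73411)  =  1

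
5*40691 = 203455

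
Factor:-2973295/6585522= - 2^( - 1)*3^( - 1)*5^1*13^1*149^1*157^( - 1 )*307^1*6991^( - 1) 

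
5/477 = 5/477  =  0.01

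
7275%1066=879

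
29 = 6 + 23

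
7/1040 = 7/1040=0.01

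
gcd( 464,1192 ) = 8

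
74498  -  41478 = 33020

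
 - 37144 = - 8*4643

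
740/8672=185/2168 = 0.09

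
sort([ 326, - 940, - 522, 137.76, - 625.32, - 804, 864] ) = [ - 940, - 804,-625.32, - 522, 137.76, 326, 864]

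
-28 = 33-61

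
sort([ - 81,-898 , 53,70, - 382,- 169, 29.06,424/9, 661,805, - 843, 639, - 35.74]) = [ - 898, - 843 ,-382,-169,-81,-35.74, 29.06, 424/9, 53,70, 639, 661, 805]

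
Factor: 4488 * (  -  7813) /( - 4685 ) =2^3* 3^1*5^(  -  1)*11^1*13^1 * 17^1*601^1*937^( - 1 ) = 35064744/4685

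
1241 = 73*17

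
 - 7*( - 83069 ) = 581483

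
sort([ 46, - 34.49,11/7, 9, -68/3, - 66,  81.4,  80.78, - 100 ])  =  [ - 100, - 66, - 34.49, - 68/3, 11/7, 9, 46,80.78,81.4 ] 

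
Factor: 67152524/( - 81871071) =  - 2^2*3^ (-1 )*1153^( - 1)*2551^1*6581^1*23669^( - 1 ) 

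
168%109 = 59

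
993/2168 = 993/2168 = 0.46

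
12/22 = 6/11 = 0.55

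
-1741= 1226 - 2967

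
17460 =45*388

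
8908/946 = 4454/473  =  9.42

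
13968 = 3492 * 4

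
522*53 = 27666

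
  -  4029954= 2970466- 7000420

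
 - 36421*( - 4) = 145684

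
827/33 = 827/33  =  25.06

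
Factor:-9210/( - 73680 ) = 2^( - 3) = 1/8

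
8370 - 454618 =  - 446248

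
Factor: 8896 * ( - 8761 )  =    -  2^6*139^1*8761^1 = - 77937856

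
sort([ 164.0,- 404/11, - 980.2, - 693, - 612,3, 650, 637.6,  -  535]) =[ - 980.2, -693, - 612, - 535, - 404/11, 3 , 164.0, 637.6, 650 ]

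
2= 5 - 3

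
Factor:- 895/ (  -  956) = 2^( - 2 )*5^1*179^1*239^ ( - 1 ) 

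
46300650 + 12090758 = 58391408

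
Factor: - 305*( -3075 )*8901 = 3^3*5^3*23^1*41^1*43^1*61^1 = 8348025375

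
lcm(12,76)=228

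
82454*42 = 3463068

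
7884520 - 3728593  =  4155927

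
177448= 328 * 541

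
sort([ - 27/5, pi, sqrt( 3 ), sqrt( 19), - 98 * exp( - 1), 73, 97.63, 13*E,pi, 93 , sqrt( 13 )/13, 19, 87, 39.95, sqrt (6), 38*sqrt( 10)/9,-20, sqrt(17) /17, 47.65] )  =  [ - 98*exp( - 1), - 20, - 27/5, sqrt( 17 )/17,sqrt ( 13)/13, sqrt (3), sqrt(6), pi,pi , sqrt (19 ),38*sqrt( 10)/9, 19,13 * E, 39.95,47.65, 73, 87, 93, 97.63 ]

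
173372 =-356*( - 487)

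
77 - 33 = 44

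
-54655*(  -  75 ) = 4099125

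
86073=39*2207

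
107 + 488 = 595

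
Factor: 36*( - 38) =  - 1368 =- 2^3*3^2 * 19^1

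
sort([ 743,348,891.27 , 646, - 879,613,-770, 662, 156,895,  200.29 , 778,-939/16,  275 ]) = [ - 879, - 770,-939/16,156, 200.29,275,  348,613,646, 662, 743,778,891.27,895] 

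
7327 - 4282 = 3045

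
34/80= 17/40 = 0.42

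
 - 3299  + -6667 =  - 9966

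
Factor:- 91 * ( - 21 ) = 3^1 * 7^2 * 13^1 = 1911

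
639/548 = 639/548 = 1.17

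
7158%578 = 222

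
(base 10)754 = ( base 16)2F2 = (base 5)11004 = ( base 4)23302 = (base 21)1ej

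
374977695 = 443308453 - 68330758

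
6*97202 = 583212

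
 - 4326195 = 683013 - 5009208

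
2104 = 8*263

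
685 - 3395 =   -  2710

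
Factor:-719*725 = -521275 = - 5^2 *29^1 * 719^1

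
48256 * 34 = 1640704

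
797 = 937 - 140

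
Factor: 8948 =2^2*  2237^1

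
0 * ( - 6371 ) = 0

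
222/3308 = 111/1654 = 0.07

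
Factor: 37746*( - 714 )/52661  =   - 3850092/7523 = - 2^2*3^5*17^1*233^1*7523^ ( - 1 ) 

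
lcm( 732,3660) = 3660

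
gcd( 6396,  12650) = 2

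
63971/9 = 63971/9 = 7107.89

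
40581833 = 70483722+-29901889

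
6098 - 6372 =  - 274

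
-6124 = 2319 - 8443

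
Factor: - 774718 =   -  2^1*7^1*55337^1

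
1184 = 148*8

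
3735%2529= 1206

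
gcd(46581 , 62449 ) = 1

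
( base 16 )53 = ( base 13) 65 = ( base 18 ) 4b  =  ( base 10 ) 83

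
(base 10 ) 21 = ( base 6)33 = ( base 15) 16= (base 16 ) 15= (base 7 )30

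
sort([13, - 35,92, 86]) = [ - 35,13, 86,92] 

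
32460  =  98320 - 65860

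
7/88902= 7/88902 =0.00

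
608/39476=152/9869 = 0.02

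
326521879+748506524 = 1075028403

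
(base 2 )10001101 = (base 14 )a1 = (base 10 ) 141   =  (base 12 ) B9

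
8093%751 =583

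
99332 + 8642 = 107974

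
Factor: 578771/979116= 2^( - 2)*3^(  -  1) * 139^( - 1 )*311^1*587^( - 1) * 1861^1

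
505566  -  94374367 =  -93868801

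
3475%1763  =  1712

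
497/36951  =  497/36951 = 0.01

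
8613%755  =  308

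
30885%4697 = 2703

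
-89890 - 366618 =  - 456508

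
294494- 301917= - 7423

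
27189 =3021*9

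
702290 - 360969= 341321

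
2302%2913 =2302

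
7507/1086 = 6 + 991/1086  =  6.91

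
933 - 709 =224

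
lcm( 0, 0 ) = 0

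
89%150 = 89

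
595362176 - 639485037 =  - 44122861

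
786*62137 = 48839682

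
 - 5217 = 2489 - 7706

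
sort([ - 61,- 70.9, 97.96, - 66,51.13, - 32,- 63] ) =[ - 70.9, - 66, - 63, - 61, - 32, 51.13,97.96] 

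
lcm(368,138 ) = 1104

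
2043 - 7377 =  - 5334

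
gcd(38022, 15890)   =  2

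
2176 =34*64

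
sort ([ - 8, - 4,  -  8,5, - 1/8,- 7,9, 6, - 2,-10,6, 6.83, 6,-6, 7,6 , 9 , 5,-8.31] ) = [ -10, - 8.31,-8, - 8,-7  , - 6, - 4,-2 , - 1/8,5,5,6,  6,6, 6 , 6.83,  7, 9,  9]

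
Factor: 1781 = 13^1*137^1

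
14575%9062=5513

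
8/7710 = 4/3855 = 0.00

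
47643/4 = 11910 +3/4=11910.75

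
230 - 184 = 46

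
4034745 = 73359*55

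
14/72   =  7/36 = 0.19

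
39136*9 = 352224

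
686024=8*85753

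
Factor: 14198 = 2^1*31^1*229^1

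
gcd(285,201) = 3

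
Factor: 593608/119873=2^3*13^( - 1) * 9221^( - 1)*74201^1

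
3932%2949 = 983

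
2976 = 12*248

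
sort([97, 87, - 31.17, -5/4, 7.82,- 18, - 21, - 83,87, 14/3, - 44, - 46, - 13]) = [- 83, - 46,  -  44,- 31.17, - 21, - 18, - 13 , - 5/4, 14/3, 7.82,87, 87, 97] 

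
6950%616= 174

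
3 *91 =273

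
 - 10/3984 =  - 1 + 1987/1992 = - 0.00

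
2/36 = 1/18=0.06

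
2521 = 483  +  2038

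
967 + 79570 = 80537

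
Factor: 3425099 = 41^1 * 139^1*601^1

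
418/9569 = 418/9569= 0.04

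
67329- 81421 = - 14092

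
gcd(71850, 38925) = 75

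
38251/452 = 38251/452 = 84.63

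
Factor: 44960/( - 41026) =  - 2^4 * 5^1*73^( - 1 )=- 80/73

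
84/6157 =84/6157 = 0.01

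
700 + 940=1640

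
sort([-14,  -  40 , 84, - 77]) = [ - 77, - 40, - 14,84]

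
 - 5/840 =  - 1/168=- 0.01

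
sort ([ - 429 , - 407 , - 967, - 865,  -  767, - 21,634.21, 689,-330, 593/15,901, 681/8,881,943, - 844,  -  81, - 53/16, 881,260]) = [ - 967, - 865  , - 844, - 767, - 429, - 407, - 330,-81, - 21,-53/16,593/15,681/8,260,634.21,689, 881,881,901,943 ] 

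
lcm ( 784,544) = 26656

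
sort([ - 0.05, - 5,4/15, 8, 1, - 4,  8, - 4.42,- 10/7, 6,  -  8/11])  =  [ - 5,- 4.42 , - 4,-10/7,  -  8/11, - 0.05,4/15,1, 6,8 , 8]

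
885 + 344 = 1229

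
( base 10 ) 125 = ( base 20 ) 65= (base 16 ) 7D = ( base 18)6H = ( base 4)1331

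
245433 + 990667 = 1236100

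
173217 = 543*319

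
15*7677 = 115155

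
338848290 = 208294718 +130553572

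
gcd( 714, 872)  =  2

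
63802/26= 2453 +12/13 = 2453.92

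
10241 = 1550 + 8691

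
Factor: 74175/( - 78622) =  - 2^( - 1 )*3^1  *5^2 * 19^ (-1 )  *23^1 * 43^1 * 2069^(- 1) 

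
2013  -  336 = 1677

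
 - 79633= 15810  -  95443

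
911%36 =11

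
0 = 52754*0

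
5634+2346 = 7980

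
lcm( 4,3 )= 12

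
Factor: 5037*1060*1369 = 2^2*3^1*5^1 * 23^1*37^2*53^1*73^1=7309392180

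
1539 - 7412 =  - 5873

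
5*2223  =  11115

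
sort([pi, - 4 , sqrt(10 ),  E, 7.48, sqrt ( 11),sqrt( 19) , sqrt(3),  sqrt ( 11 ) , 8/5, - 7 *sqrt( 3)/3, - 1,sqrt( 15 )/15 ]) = [ - 7*sqrt( 3)/3, - 4,- 1, sqrt( 15) /15,8/5 , sqrt(3), E, pi, sqrt(10),  sqrt(11 ),sqrt( 11), sqrt (19 ) , 7.48]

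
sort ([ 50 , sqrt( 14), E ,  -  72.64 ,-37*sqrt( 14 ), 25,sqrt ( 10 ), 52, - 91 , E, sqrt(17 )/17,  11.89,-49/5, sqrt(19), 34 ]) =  [ - 37*sqrt( 14),- 91, - 72.64,  -  49/5, sqrt(17 ) /17, E,E,sqrt(10 ), sqrt(14 ) , sqrt( 19 ), 11.89, 25,34, 50, 52 ]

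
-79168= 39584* ( - 2 )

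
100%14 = 2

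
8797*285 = 2507145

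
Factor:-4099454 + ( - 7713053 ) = -11812507 = - 7^1*229^1*7369^1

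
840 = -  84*(  -  10)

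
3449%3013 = 436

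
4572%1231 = 879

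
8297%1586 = 367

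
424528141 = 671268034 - 246739893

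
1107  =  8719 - 7612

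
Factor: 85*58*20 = 2^3*5^2*17^1*29^1 = 98600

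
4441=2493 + 1948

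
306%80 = 66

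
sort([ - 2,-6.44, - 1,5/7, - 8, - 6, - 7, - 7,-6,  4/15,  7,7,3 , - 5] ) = [ - 8, - 7, -7  , - 6.44, - 6, - 6 , - 5, - 2, - 1 , 4/15,5/7,3,7,7]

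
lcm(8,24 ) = 24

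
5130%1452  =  774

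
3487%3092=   395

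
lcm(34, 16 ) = 272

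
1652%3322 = 1652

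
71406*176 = 12567456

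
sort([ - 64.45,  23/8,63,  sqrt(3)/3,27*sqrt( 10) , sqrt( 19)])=[-64.45,sqrt( 3) /3, 23/8, sqrt( 19),63,27*sqrt ( 10) ] 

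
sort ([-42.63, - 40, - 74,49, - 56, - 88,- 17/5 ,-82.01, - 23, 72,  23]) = [ - 88, - 82.01, - 74, - 56, -42.63,-40, - 23 , - 17/5, 23 , 49, 72] 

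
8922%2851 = 369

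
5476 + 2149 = 7625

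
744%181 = 20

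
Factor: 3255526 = 2^1*1627763^1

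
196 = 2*98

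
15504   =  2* 7752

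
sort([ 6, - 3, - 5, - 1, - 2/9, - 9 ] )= [ - 9, -5, - 3, - 1 , - 2/9,6]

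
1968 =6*328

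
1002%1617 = 1002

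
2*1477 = 2954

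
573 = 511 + 62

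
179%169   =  10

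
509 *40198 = 20460782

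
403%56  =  11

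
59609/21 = 2838  +  11/21 = 2838.52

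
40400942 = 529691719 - 489290777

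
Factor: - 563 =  - 563^1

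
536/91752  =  67/11469=0.01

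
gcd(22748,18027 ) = 1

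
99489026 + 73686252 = 173175278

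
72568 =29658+42910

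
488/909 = 488/909=0.54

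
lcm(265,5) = 265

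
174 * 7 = 1218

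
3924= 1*3924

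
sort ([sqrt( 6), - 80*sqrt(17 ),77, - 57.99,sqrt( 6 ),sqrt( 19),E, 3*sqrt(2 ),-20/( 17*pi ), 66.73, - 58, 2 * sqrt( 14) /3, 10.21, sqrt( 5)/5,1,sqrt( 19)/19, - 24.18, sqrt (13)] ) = [ -80 * sqrt( 17), -58,-57.99, - 24.18, - 20/( 17*pi), sqrt( 19)/19, sqrt(5 ) /5, 1,sqrt( 6),  sqrt( 6),2 * sqrt( 14)/3, E,sqrt( 13),3*sqrt(2) , sqrt( 19), 10.21,66.73,77 ]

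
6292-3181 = 3111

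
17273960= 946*18260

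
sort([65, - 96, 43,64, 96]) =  [ - 96,43,64, 65, 96 ] 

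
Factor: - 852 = -2^2*3^1 * 71^1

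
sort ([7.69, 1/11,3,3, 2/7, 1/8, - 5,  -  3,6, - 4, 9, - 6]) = [ - 6, -5, - 4,-3,1/11, 1/8, 2/7 , 3, 3, 6, 7.69, 9 ] 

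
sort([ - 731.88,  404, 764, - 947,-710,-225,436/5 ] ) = [ - 947, - 731.88 ,  -  710, - 225, 436/5,404,764 ] 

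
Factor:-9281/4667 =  - 13^( - 1 )  *  359^(  -  1)*9281^1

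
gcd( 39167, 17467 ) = 1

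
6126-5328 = 798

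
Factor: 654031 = 7^1*233^1*401^1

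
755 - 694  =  61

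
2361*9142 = 21584262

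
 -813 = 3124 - 3937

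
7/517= 7/517 = 0.01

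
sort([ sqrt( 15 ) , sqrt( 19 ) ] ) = [sqrt( 15 ), sqrt( 19 )]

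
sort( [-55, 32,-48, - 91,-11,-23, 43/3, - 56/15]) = [-91,-55 , -48, - 23, - 11, - 56/15, 43/3, 32 ]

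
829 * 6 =4974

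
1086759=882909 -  - 203850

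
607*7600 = 4613200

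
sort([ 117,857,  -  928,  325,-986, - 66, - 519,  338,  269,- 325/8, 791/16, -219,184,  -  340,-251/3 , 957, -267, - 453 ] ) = [-986,- 928 , - 519, - 453,- 340, -267,-219,- 251/3, -66, - 325/8,791/16,  117, 184,269,  325 , 338 , 857,  957 ] 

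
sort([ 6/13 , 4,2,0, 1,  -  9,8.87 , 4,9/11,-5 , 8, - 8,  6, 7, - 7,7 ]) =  [ - 9, - 8, - 7,  -  5 , 0,6/13,9/11,1, 2,4, 4,6, 7,7,8,8.87]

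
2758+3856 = 6614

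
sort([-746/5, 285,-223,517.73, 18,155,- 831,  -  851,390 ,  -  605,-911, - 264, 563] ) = [ - 911,-851,  -  831, - 605,-264, - 223, - 746/5, 18 , 155, 285,  390,517.73, 563]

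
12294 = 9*1366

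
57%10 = 7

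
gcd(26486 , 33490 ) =34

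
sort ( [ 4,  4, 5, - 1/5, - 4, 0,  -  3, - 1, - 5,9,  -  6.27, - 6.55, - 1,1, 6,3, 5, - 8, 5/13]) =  [-8,-6.55, - 6.27,  -  5,  -  4, - 3,- 1, - 1, - 1/5, 0, 5/13,1,  3, 4 , 4,5,5,  6,9]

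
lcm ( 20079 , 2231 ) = 20079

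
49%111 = 49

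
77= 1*77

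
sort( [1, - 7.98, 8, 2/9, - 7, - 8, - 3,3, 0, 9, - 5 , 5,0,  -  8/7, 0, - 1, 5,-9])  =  [ - 9, - 8, - 7.98, - 7, - 5,-3, - 8/7, - 1, 0,0,0,  2/9, 1, 3, 5 , 5,  8, 9]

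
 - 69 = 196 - 265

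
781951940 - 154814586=627137354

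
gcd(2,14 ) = 2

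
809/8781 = 809/8781 = 0.09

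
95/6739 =95/6739  =  0.01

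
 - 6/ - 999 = 2/333 = 0.01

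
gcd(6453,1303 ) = 1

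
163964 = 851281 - 687317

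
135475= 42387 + 93088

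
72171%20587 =10410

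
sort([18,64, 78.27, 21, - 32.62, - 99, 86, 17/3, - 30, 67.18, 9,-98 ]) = [ - 99, - 98, - 32.62,  -  30,17/3 , 9, 18, 21,  64,67.18, 78.27, 86]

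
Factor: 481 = 13^1*37^1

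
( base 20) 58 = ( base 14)7a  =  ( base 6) 300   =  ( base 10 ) 108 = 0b1101100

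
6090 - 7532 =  - 1442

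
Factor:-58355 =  - 5^1 * 11^1*1061^1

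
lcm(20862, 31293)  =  62586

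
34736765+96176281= 130913046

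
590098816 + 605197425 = 1195296241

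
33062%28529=4533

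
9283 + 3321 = 12604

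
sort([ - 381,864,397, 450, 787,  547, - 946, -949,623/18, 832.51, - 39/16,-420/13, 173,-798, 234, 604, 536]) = [ - 949,-946,- 798,-381,  -  420/13,-39/16,623/18,173, 234, 397 , 450,536, 547,  604, 787, 832.51, 864]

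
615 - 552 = 63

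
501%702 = 501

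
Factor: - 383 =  - 383^1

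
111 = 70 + 41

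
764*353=269692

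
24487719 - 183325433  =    -  158837714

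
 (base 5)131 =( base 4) 221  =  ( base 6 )105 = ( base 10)41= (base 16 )29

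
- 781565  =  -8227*95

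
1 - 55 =  -  54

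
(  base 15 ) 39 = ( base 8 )66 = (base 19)2G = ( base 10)54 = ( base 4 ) 312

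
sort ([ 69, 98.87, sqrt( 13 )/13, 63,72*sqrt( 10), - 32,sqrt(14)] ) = [  -  32, sqrt( 13) /13, sqrt ( 14 ), 63,69,98.87,72*  sqrt( 10) ] 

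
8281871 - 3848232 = 4433639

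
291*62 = 18042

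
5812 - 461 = 5351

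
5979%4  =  3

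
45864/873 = 52 + 52/97 = 52.54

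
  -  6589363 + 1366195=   -5223168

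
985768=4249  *232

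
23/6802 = 23/6802 =0.00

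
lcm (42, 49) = 294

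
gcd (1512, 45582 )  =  6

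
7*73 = 511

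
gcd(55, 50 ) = 5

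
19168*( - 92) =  - 1763456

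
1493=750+743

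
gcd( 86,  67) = 1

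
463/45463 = 463/45463 = 0.01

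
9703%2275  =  603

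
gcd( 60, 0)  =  60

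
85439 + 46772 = 132211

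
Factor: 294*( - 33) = -2^1 * 3^2 * 7^2*11^1 = - 9702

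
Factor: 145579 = 7^2*2971^1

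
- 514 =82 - 596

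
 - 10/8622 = - 1 + 4306/4311 = - 0.00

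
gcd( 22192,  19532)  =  76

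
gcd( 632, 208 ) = 8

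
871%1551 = 871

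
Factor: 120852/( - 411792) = -2^(-2 ) *3^3*23^( - 1) = - 27/92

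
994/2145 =994/2145 = 0.46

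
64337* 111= 7141407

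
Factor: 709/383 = 383^( - 1)*709^1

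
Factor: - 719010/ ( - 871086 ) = 119835/145181 = 3^2*5^1*41^( - 1) * 2663^1*3541^( - 1)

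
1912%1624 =288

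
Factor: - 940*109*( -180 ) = 18442800 = 2^4*3^2*5^2*47^1* 109^1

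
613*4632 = 2839416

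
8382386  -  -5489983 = 13872369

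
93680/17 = 5510 + 10/17 = 5510.59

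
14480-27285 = -12805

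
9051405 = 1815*4987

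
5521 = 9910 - 4389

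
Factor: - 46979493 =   -  3^1*11^1 *71^1*20051^1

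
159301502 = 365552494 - 206250992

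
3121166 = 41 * 76126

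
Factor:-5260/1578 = -2^1*3^(-1)*5^1= - 10/3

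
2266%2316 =2266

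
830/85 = 166/17 = 9.76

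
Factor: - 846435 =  - 3^1 * 5^1*73^1*773^1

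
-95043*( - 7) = 665301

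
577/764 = 577/764  =  0.76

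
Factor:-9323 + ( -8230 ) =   -  17553 =- 3^1 * 5851^1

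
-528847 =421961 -950808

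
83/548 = 83/548 = 0.15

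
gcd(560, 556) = 4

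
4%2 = 0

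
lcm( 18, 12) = 36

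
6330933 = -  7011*( -903)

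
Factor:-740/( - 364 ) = 5^1*7^( - 1)*13^ ( -1)*37^1  =  185/91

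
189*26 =4914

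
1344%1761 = 1344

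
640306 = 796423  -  156117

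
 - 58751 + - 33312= -92063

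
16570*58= 961060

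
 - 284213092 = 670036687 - 954249779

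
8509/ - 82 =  - 104  +  19/82  =  - 103.77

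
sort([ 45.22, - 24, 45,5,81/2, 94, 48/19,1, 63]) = [ - 24, 1,48/19, 5,  81/2,45, 45.22 , 63, 94]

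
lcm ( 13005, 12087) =1027395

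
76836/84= 6403/7= 914.71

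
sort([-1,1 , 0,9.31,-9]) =[ - 9, - 1, 0,1,9.31]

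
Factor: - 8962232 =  - 2^3* 43^1*26053^1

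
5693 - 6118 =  - 425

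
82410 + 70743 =153153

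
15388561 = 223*69007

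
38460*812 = 31229520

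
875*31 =27125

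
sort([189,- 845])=[ - 845, 189] 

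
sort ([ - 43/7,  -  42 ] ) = [ - 42, -43/7]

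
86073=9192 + 76881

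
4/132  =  1/33= 0.03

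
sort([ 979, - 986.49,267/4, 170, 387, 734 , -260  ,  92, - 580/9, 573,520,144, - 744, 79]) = [ - 986.49,- 744, - 260, - 580/9,267/4,79,92,144,170, 387,520 , 573,734, 979]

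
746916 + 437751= 1184667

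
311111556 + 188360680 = 499472236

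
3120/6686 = 1560/3343=0.47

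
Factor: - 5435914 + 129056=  - 2^1 * 2653429^1 = - 5306858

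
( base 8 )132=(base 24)3I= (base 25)3f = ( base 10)90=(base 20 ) 4A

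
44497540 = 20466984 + 24030556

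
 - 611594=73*(-8378)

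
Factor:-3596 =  - 2^2*29^1*31^1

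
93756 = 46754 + 47002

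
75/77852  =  75/77852 = 0.00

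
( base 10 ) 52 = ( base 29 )1N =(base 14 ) 3A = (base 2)110100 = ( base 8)64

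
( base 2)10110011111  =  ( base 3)1222022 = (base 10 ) 1439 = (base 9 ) 1868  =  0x59F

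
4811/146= 4811/146  =  32.95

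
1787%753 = 281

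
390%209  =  181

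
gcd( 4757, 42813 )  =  4757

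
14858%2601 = 1853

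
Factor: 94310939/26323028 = 2^(- 2)*6580757^( -1)*94310939^1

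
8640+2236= 10876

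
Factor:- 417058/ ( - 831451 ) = 2^1*31^( - 1 )*26821^( - 1)*208529^1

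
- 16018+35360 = 19342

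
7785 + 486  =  8271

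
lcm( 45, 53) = 2385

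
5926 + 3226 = 9152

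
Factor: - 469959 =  - 3^1* 7^2*23^1*139^1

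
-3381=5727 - 9108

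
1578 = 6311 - 4733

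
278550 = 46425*6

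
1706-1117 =589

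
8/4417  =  8/4417= 0.00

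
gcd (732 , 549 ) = 183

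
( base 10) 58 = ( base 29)20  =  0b111010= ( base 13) 46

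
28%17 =11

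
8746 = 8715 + 31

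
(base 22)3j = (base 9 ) 104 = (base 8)125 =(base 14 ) 61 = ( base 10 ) 85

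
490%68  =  14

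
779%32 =11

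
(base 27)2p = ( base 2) 1001111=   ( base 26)31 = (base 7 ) 142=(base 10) 79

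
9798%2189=1042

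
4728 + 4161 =8889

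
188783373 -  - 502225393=691008766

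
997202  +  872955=1870157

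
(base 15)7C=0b1110101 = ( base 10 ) 117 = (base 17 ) 6f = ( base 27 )49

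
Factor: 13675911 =3^1  *1787^1*2551^1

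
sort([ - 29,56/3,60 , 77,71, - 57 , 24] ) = [ - 57, - 29, 56/3,  24, 60, 71,  77]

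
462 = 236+226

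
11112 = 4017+7095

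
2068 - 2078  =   - 10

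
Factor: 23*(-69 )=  - 1587 = - 3^1*23^2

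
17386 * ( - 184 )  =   - 3199024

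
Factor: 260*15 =3900 = 2^2*3^1*5^2*13^1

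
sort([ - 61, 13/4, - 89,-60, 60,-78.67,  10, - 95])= [ - 95 , - 89,-78.67, - 61,  -  60,13/4, 10, 60 ]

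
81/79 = 81/79 = 1.03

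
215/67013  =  215/67013=0.00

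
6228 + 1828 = 8056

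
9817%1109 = 945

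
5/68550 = 1/13710 = 0.00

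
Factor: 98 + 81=179^1  =  179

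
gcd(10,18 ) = 2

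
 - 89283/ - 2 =89283/2=44641.50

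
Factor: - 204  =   - 2^2 * 3^1*17^1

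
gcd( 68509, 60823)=7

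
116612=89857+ 26755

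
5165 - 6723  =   - 1558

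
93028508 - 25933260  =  67095248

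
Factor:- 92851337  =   - 6389^1*14533^1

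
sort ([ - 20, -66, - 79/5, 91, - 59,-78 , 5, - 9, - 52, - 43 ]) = [ - 78, - 66, - 59 , - 52, - 43, - 20, - 79/5,  -  9, 5 , 91 ] 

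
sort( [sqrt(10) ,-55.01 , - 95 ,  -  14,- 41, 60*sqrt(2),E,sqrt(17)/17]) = [ - 95, - 55.01, - 41, - 14, sqrt( 17 )/17,E, sqrt(10 ),60*sqrt(2) ]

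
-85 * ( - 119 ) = 10115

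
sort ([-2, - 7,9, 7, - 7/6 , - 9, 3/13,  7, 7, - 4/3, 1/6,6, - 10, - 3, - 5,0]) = [ - 10, - 9, - 7, -5,-3,-2, - 4/3 , - 7/6 , 0,1/6,3/13,6  ,  7,7, 7,9]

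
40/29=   40/29 = 1.38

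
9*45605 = 410445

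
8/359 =8/359 = 0.02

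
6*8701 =52206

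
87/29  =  3 = 3.00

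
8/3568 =1/446 = 0.00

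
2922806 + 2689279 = 5612085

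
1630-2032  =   - 402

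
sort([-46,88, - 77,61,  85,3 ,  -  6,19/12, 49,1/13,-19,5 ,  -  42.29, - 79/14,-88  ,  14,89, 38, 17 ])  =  [ - 88,- 77,-46,-42.29,  -  19, - 6, - 79/14, 1/13,19/12,  3, 5,14,17, 38,49 , 61 , 85,88,89 ]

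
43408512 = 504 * 86128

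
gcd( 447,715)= 1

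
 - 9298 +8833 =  - 465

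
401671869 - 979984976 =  -578313107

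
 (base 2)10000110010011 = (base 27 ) BL9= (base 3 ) 102210100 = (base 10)8595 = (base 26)cif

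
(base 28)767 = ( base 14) 20c7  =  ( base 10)5663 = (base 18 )H8B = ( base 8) 13037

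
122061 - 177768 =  - 55707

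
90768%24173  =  18249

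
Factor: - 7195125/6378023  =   - 3^1*5^3*7^1 * 37^(-1) *223^( - 1)*773^( -1)*2741^1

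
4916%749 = 422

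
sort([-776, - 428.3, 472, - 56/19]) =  [-776, - 428.3, - 56/19,  472]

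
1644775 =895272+749503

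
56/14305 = 56/14305=0.00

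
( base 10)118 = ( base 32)3m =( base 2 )1110110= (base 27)4a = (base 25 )4i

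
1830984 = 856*2139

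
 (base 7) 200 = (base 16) 62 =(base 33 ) 2w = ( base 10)98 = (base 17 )5D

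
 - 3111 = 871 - 3982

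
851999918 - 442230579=409769339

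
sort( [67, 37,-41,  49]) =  [ - 41, 37, 49,67]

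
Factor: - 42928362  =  -2^1 *3^2 * 37^1 * 43^1*1499^1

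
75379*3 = 226137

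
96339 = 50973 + 45366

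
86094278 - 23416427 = 62677851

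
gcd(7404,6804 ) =12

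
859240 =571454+287786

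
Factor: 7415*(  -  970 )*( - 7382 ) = 53095404100 = 2^2*5^2*97^1*1483^1*3691^1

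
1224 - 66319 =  - 65095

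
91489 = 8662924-8571435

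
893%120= 53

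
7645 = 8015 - 370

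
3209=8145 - 4936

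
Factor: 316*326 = 103016 = 2^3*79^1*163^1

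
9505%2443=2176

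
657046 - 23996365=-23339319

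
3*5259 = 15777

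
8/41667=8/41667 = 0.00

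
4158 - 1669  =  2489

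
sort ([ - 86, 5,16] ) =[-86,5, 16 ]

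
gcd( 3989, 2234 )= 1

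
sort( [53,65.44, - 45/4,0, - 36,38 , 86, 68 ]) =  [ - 36 , -45/4,0,38 , 53, 65.44, 68 , 86]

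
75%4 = 3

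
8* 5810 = 46480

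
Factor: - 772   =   - 2^2*193^1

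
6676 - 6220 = 456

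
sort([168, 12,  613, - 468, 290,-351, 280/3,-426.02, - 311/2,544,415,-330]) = [ - 468,-426.02,-351, -330, - 311/2, 12,280/3, 168,290,415, 544, 613 ]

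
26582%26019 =563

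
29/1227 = 29/1227  =  0.02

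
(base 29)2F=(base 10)73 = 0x49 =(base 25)2N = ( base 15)4d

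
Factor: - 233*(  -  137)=137^1 * 233^1 =31921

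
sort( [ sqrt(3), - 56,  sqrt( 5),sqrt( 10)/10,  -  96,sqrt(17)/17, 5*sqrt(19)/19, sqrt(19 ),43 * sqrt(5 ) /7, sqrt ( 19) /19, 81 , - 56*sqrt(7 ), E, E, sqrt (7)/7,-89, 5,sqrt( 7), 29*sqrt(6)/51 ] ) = [-56*sqrt( 7 ),  -  96, - 89, - 56,  sqrt(19 )/19, sqrt( 17)/17,sqrt ( 10)/10, sqrt( 7 )/7, 5  *sqrt(19)/19,29*sqrt( 6)/51, sqrt(3), sqrt(5), sqrt ( 7), E, E , sqrt ( 19), 5,43*sqrt( 5 ) /7, 81 ]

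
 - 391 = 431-822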